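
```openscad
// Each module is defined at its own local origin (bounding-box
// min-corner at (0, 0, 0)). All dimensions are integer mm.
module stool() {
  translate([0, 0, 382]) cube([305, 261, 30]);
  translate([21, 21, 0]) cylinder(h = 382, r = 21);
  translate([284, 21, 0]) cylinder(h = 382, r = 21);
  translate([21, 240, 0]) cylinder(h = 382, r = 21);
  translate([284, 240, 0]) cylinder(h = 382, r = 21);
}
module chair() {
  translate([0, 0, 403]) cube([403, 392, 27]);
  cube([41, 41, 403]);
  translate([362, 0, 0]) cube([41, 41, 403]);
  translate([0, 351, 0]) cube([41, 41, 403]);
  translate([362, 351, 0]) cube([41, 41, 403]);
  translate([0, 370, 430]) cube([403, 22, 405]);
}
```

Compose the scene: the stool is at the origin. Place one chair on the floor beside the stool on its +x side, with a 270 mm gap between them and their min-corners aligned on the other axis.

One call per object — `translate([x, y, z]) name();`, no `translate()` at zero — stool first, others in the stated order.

stool();
translate([575, 0, 0]) chair();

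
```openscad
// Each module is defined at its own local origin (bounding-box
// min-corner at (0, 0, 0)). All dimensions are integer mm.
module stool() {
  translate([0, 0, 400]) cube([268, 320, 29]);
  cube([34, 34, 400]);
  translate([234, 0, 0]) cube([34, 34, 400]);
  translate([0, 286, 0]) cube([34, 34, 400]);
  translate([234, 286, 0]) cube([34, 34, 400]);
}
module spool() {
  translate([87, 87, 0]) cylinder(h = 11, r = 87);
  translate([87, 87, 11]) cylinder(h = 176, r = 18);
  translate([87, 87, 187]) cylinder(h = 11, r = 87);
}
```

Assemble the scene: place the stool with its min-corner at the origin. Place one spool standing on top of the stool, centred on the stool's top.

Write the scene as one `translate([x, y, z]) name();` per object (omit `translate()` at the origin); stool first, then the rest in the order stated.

stool();
translate([47, 73, 429]) spool();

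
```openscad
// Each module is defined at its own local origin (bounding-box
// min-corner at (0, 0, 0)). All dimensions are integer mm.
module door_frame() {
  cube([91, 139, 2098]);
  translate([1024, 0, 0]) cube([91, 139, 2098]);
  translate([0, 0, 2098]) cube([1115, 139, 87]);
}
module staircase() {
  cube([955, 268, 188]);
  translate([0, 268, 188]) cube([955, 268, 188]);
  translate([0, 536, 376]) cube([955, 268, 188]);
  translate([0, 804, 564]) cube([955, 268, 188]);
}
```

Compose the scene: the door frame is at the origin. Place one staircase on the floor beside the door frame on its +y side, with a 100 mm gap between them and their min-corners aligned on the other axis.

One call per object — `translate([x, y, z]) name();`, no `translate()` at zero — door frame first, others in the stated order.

door_frame();
translate([0, 239, 0]) staircase();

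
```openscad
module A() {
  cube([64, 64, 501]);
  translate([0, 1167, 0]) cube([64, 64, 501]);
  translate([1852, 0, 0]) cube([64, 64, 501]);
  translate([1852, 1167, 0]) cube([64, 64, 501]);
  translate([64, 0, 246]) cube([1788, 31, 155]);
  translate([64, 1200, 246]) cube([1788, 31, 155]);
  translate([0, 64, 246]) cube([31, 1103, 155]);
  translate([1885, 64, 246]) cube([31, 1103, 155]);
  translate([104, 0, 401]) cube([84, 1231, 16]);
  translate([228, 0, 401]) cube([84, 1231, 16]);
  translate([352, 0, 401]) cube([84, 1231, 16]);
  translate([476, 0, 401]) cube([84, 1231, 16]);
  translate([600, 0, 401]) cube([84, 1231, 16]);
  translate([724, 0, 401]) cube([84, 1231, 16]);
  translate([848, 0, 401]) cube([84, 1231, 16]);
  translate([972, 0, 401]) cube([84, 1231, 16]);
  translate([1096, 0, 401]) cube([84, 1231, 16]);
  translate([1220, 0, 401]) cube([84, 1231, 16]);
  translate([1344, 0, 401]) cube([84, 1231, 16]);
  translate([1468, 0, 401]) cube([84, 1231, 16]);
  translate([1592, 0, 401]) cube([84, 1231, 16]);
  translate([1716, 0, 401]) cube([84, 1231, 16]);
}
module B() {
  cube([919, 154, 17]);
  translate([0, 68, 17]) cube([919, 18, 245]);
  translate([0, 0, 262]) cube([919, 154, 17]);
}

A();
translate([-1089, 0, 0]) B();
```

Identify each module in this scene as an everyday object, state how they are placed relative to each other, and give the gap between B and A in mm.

The I-beam's nearest face is 170 mm from the bed frame's −x face.

A is a bed frame. B is an I-beam. The I-beam is on the floor beside the bed frame on its −x side. The gap between the I-beam and the bed frame is 170 mm.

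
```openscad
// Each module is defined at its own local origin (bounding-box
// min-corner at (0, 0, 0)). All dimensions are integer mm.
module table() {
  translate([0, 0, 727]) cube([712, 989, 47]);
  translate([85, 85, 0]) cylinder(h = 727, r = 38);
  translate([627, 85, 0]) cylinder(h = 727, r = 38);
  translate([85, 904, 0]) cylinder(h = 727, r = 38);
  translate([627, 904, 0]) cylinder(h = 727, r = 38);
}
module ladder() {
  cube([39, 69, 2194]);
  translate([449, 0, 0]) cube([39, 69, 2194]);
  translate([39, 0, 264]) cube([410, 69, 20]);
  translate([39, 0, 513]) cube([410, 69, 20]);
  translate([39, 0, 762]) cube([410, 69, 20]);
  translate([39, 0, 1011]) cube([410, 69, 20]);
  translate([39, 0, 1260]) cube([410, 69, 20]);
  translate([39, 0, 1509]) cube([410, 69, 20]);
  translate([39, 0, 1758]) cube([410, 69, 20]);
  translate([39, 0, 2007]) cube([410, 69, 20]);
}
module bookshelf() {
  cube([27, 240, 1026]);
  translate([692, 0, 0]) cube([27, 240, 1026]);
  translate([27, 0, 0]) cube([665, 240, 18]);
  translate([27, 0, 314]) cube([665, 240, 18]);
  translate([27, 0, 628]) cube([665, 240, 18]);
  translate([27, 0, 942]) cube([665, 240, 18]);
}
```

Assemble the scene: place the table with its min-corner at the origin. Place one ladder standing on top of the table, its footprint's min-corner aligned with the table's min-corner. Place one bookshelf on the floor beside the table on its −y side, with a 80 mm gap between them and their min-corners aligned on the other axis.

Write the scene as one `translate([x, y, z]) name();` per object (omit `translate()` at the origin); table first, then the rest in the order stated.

table();
translate([0, 0, 774]) ladder();
translate([0, -320, 0]) bookshelf();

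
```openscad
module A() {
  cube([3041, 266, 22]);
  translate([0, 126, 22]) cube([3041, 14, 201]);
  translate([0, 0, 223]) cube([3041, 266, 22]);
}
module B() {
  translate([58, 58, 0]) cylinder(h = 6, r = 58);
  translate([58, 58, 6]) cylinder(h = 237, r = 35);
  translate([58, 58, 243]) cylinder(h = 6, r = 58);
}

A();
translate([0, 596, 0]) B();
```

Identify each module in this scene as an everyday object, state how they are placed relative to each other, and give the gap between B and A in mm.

A is an I-beam. B is a spool. The spool is on the floor beside the I-beam on its +y side. The gap between the spool and the I-beam is 330 mm.

The spool's nearest face is 330 mm from the I-beam's +y face.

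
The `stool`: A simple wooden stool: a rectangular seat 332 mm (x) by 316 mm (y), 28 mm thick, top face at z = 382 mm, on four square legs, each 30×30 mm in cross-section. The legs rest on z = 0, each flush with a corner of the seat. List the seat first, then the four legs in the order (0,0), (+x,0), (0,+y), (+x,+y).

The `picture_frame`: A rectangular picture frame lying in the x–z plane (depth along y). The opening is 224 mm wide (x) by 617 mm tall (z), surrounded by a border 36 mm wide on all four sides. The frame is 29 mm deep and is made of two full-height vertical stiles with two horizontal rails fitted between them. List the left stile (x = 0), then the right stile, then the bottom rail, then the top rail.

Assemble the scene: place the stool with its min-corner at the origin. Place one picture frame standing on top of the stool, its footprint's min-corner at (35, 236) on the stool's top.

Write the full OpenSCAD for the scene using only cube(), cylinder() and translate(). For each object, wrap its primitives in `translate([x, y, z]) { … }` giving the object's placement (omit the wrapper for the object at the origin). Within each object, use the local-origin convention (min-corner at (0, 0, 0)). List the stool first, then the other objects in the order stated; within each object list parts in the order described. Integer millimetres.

translate([0, 0, 354]) cube([332, 316, 28]);
cube([30, 30, 354]);
translate([302, 0, 0]) cube([30, 30, 354]);
translate([0, 286, 0]) cube([30, 30, 354]);
translate([302, 286, 0]) cube([30, 30, 354]);
translate([35, 236, 382]) {
  cube([36, 29, 689]);
  translate([260, 0, 0]) cube([36, 29, 689]);
  translate([36, 0, 0]) cube([224, 29, 36]);
  translate([36, 0, 653]) cube([224, 29, 36]);
}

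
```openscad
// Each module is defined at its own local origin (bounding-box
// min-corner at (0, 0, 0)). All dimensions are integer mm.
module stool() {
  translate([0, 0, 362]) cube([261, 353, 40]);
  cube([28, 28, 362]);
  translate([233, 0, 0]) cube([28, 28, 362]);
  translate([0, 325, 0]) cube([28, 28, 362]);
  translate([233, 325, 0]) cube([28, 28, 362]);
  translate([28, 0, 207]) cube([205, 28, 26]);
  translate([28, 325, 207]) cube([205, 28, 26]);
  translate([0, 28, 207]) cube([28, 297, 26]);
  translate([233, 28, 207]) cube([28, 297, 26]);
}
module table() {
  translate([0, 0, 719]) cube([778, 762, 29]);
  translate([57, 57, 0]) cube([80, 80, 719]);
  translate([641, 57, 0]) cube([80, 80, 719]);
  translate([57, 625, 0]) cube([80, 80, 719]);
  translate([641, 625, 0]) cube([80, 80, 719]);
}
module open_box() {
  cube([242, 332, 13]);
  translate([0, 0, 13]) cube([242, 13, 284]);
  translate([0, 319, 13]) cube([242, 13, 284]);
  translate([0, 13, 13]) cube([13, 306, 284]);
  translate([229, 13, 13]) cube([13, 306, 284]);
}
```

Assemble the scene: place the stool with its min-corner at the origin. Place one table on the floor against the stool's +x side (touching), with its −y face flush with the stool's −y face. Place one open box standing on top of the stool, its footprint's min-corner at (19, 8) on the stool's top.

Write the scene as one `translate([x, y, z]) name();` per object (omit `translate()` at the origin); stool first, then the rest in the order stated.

stool();
translate([261, 0, 0]) table();
translate([19, 8, 402]) open_box();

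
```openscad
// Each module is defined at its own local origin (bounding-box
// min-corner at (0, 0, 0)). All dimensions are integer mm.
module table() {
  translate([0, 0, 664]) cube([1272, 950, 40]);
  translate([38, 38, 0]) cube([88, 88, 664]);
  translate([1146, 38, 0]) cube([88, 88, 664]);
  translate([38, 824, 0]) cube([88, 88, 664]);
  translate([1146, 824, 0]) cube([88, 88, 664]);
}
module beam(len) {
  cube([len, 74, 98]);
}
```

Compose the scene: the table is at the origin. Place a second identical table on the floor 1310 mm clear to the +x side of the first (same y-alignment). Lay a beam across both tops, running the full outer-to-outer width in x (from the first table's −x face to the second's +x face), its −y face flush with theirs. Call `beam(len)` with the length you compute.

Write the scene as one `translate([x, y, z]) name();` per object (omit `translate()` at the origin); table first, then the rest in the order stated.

table();
translate([2582, 0, 0]) table();
translate([0, 0, 704]) beam(3854);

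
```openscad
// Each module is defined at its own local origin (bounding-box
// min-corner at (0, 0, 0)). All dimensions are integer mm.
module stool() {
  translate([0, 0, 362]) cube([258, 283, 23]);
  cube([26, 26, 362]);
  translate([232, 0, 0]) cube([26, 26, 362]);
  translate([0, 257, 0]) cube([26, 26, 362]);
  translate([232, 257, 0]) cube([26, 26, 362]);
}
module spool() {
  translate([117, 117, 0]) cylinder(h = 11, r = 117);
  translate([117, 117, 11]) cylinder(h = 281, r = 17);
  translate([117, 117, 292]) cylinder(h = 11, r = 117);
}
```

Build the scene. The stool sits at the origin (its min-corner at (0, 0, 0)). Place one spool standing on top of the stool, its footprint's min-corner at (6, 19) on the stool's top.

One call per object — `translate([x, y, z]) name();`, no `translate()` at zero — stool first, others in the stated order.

stool();
translate([6, 19, 385]) spool();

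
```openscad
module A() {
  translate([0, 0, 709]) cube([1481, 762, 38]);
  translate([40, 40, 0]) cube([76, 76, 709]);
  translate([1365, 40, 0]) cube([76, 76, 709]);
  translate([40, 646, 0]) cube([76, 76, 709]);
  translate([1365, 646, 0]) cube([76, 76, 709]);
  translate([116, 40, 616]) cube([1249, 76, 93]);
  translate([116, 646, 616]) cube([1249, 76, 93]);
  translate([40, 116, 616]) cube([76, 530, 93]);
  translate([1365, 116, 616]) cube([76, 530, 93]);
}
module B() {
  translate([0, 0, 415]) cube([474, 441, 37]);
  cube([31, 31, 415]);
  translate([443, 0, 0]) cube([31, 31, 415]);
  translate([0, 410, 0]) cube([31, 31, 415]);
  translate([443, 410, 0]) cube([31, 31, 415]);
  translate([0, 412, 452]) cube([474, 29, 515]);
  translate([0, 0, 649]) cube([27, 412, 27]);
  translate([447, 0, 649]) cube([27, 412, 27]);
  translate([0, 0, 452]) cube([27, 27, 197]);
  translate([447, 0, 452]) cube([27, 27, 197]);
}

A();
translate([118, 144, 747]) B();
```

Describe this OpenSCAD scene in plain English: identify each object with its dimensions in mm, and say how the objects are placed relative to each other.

A is a table: top 1481 mm (x) × 762 mm (y), 38 mm thick, upper face at z = 747 mm, on four 76×76 mm square legs, each inset 40 mm from the nearest pair of top edges, running from z = 0 to the bottom of the top. Four apron rails, 76 mm thick and 93 mm tall, run between adjacent legs with their top edges flush with the underside of the top and their outer faces flush with the legs' outer faces.

B is a chair: 474×441 mm seat, 37 mm thick, top at z = 452 mm, on four 31 mm square corner legs flush with the seat edges. A 29 mm thick backrest slab spans the full seat width, extending 515 mm above the seat top, its back face flush with the seat's +y edge. Two armrests of 27×27 mm section run along each side from the seat's front edge to the front of the backrest, top faces 224 mm above the seat top and outer faces flush with the seat's x-edges; a 27×27 mm post under the front of each armrest stands on the seat at the front corner.

The chair is on top of the table.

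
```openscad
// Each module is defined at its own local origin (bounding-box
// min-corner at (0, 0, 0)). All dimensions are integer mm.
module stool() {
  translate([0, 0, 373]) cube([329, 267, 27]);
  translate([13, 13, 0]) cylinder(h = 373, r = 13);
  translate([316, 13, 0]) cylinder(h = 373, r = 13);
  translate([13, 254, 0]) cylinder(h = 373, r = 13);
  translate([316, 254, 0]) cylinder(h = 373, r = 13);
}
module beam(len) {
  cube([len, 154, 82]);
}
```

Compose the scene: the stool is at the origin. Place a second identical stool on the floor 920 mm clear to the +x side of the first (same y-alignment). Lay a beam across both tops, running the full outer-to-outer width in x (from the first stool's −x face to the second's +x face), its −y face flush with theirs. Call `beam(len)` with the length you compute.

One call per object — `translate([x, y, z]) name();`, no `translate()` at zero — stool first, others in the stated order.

stool();
translate([1249, 0, 0]) stool();
translate([0, 0, 400]) beam(1578);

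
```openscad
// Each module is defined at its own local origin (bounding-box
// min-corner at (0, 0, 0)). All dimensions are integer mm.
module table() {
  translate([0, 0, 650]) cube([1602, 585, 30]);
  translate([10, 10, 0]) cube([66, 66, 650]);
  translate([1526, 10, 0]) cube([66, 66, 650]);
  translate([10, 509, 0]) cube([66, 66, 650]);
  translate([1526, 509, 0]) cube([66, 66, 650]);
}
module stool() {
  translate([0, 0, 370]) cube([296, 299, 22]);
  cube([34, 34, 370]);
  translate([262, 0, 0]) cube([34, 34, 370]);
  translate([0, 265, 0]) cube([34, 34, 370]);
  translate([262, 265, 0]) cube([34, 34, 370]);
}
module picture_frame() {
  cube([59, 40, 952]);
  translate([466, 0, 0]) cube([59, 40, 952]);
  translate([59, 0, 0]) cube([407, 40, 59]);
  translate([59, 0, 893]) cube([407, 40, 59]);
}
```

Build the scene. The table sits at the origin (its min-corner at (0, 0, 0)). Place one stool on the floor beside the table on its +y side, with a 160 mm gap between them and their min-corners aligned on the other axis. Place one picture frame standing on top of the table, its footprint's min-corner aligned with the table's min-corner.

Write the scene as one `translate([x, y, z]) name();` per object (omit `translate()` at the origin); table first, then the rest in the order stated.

table();
translate([0, 745, 0]) stool();
translate([0, 0, 680]) picture_frame();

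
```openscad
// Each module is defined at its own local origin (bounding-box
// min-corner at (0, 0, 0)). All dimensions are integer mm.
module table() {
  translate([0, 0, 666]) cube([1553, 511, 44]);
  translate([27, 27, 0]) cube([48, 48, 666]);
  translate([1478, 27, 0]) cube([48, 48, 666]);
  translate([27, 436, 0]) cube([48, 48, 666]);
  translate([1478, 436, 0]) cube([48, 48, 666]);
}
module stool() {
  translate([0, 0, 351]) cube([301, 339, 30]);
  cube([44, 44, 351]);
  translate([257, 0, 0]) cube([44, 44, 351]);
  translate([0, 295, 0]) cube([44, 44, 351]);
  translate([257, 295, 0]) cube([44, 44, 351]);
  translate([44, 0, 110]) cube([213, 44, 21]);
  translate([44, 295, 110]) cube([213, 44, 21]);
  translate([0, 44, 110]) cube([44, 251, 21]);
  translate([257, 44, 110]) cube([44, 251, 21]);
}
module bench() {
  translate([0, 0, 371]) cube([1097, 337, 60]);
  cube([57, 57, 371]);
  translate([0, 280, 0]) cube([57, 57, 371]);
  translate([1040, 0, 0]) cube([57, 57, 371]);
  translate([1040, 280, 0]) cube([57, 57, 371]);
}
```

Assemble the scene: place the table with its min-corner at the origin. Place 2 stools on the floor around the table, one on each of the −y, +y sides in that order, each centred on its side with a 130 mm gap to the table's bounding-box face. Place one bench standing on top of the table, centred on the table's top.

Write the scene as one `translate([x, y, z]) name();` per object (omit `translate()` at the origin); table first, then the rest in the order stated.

table();
translate([626, -469, 0]) stool();
translate([626, 641, 0]) stool();
translate([228, 87, 710]) bench();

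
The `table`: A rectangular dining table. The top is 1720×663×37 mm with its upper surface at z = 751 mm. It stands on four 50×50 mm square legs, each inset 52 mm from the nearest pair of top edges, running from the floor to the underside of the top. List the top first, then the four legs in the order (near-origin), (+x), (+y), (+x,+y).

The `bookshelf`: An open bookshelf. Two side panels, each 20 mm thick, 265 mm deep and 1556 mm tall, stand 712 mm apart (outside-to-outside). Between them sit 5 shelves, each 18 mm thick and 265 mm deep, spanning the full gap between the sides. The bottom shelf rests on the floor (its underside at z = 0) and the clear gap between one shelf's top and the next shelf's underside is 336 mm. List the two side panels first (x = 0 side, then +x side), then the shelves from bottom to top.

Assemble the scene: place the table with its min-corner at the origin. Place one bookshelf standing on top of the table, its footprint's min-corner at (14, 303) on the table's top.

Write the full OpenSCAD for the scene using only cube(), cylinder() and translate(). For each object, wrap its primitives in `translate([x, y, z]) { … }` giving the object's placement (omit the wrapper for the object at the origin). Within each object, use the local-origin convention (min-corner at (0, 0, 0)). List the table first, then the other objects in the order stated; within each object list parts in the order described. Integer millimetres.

translate([0, 0, 714]) cube([1720, 663, 37]);
translate([52, 52, 0]) cube([50, 50, 714]);
translate([1618, 52, 0]) cube([50, 50, 714]);
translate([52, 561, 0]) cube([50, 50, 714]);
translate([1618, 561, 0]) cube([50, 50, 714]);
translate([14, 303, 751]) {
  cube([20, 265, 1556]);
  translate([692, 0, 0]) cube([20, 265, 1556]);
  translate([20, 0, 0]) cube([672, 265, 18]);
  translate([20, 0, 354]) cube([672, 265, 18]);
  translate([20, 0, 708]) cube([672, 265, 18]);
  translate([20, 0, 1062]) cube([672, 265, 18]);
  translate([20, 0, 1416]) cube([672, 265, 18]);
}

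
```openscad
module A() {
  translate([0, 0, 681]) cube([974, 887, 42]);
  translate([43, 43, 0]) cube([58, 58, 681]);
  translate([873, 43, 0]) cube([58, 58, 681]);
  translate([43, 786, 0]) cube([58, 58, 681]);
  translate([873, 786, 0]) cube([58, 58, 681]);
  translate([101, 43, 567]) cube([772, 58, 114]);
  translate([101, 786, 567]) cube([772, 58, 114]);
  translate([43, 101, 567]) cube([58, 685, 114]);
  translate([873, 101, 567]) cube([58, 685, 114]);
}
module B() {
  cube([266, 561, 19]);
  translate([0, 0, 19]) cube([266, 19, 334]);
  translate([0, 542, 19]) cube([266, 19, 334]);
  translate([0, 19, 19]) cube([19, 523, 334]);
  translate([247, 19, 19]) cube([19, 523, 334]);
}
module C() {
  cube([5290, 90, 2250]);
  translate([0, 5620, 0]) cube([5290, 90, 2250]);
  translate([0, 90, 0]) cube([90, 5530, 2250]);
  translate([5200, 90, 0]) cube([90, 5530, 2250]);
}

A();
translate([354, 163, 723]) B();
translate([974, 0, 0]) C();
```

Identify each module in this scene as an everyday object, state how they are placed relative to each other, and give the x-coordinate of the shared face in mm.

The table's +x face and the house frame's −x face are both at x = 974 mm.

A is a table. B is an open box. C is a house frame. The open box is on top of the table, centred. The house frame is against the table's +x side, with their −y faces flush. The x-coordinate of the shared face is 974 mm.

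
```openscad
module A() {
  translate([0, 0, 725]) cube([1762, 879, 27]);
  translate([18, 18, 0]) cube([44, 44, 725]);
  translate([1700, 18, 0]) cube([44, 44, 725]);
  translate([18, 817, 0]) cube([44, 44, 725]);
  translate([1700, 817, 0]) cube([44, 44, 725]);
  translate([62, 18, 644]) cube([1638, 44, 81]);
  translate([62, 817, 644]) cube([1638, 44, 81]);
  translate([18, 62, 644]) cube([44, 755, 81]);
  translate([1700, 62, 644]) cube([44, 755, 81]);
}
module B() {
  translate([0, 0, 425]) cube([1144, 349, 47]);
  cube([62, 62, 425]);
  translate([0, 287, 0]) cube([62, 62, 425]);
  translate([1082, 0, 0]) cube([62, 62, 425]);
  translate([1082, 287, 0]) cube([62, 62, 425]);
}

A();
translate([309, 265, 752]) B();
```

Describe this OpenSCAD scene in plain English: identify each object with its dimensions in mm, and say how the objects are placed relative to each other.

A is a table with a 1762×879 mm rectangular top, 27 mm thick, top surface at z = 752 mm, supported by four 44×44 mm square legs, each inset 18 mm from the nearest pair of top edges, running from the floor. Four apron rails, 44 mm thick and 81 mm tall, run between adjacent legs with their top edges flush with the underside of the top and their outer faces flush with the legs' outer faces.

B is a bench: a 1144×349 mm seat slab, 47 mm thick, top at z = 472 mm, on four 62×62 mm square legs flush with the seat corners and standing on z = 0.

The bench is on top of the table, centred.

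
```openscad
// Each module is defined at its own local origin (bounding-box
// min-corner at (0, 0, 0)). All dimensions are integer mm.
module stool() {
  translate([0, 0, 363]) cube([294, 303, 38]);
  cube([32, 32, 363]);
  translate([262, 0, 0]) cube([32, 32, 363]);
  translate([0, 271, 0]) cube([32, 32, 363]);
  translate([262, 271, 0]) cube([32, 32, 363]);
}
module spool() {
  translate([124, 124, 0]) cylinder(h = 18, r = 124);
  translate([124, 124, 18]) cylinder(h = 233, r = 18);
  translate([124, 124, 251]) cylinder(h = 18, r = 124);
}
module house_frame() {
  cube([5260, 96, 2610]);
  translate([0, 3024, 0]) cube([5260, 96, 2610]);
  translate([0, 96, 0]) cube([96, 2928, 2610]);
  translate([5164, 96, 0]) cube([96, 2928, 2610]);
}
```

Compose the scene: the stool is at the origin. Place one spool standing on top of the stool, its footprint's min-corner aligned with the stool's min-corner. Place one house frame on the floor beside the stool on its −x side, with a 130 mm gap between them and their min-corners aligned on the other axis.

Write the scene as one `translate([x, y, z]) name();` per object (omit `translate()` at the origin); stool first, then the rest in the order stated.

stool();
translate([0, 0, 401]) spool();
translate([-5390, 0, 0]) house_frame();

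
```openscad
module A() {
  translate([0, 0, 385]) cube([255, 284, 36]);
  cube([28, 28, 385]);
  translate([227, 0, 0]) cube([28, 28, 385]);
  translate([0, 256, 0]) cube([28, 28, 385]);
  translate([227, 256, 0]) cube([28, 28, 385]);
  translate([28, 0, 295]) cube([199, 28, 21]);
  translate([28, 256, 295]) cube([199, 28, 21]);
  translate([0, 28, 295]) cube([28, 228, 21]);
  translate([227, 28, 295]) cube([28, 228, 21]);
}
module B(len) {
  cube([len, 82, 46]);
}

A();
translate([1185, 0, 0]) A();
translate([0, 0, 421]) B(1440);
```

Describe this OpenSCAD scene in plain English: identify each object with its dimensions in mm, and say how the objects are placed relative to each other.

A is a four-legged stool. The seat is a 255×284×36 mm slab whose top surface is at z = 421 mm; four square legs, each 28×28 mm in cross-section, run from the floor (z = 0) to the underside of the seat, each flush with a corner of the seat. Four stretchers, 28 mm wide and 21 mm tall, connect adjacent legs with their undersides at z = 295 mm, each running between the inner faces of the legs it joins and aligned with the legs' outer faces on the other axis.

B is a rectangular beam 1440 mm long (x), 82 mm deep (y), 46 mm thick (z).

The beam spans the tops of two stools placed 930 mm apart, resting at z = 421 mm.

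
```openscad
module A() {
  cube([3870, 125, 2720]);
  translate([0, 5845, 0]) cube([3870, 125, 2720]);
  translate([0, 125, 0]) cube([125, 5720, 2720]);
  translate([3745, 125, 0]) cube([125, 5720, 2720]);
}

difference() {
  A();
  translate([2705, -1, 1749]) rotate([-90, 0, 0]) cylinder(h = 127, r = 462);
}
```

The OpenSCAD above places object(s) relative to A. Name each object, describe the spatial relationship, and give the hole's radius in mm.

A is a house frame. The house frame has a circular hole through its front wall. The hole's radius is 462 mm.

The subtracted cylinder has r = 462 mm.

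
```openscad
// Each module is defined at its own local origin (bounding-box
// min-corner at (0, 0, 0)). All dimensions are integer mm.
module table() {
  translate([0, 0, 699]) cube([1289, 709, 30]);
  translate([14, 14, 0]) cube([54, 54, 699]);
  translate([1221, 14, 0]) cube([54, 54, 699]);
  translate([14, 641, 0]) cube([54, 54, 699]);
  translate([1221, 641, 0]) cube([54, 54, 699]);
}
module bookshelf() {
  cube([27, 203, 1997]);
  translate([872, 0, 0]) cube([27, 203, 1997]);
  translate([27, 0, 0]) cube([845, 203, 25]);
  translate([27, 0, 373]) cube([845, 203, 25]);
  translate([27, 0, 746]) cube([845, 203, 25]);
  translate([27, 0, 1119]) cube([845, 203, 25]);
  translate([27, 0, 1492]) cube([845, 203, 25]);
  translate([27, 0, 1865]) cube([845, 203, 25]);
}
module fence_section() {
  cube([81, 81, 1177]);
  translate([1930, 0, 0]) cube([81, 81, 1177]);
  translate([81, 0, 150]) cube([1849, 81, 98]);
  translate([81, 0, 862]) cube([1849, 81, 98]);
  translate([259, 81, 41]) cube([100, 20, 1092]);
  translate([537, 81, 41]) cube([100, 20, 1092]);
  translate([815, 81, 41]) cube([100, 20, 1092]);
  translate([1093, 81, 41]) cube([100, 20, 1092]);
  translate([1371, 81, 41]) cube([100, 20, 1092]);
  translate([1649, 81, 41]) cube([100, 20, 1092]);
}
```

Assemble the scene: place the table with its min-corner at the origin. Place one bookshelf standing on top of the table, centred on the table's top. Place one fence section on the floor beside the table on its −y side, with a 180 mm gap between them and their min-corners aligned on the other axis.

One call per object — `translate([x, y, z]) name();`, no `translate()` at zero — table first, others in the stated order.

table();
translate([195, 253, 729]) bookshelf();
translate([0, -281, 0]) fence_section();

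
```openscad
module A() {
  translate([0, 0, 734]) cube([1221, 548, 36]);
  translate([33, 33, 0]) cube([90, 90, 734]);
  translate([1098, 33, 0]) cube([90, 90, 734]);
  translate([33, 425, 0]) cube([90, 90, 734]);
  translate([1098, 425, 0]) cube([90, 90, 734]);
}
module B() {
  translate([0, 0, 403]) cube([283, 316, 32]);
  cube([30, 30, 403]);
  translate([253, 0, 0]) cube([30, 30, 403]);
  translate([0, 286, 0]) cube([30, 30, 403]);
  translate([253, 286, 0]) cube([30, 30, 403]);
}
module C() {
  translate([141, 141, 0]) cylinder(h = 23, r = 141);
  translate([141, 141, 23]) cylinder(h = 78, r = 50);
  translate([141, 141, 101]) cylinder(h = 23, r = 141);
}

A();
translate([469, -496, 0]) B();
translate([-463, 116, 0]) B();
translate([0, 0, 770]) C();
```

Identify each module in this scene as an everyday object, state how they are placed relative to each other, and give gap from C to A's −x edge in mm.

The spool's min-x is at 0; the table's min-x is 0; gap = 0 mm.

A is a table. B is a stool. C is a spool. Two stools sit around the table at the −y, −x sides. The spool is on top of the table. The gap from the spool to the table's −x edge is 0 mm.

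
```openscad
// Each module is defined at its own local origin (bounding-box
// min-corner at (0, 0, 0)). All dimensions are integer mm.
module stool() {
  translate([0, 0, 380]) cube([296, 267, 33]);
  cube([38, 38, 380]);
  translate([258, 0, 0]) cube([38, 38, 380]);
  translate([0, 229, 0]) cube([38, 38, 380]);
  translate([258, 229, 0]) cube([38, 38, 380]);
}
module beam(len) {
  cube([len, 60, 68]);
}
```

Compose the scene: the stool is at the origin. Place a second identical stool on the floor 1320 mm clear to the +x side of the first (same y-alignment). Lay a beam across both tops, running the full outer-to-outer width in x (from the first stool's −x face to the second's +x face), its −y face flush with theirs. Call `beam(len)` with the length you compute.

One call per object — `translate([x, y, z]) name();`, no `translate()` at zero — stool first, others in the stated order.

stool();
translate([1616, 0, 0]) stool();
translate([0, 0, 413]) beam(1912);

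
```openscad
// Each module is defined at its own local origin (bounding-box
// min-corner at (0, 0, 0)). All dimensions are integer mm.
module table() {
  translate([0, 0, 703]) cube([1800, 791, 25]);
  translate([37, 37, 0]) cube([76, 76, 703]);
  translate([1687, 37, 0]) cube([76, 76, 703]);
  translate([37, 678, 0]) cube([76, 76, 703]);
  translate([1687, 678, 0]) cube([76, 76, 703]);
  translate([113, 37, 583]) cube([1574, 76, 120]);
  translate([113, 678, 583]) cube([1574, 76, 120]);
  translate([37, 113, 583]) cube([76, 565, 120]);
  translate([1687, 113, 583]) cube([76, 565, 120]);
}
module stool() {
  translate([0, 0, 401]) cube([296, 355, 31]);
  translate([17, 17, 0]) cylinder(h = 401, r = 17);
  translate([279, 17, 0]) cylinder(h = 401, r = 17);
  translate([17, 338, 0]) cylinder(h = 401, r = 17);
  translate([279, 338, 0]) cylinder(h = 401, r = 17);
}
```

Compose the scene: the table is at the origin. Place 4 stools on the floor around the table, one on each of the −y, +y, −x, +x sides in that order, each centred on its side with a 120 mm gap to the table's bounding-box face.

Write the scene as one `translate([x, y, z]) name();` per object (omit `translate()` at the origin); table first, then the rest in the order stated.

table();
translate([752, -475, 0]) stool();
translate([752, 911, 0]) stool();
translate([-416, 218, 0]) stool();
translate([1920, 218, 0]) stool();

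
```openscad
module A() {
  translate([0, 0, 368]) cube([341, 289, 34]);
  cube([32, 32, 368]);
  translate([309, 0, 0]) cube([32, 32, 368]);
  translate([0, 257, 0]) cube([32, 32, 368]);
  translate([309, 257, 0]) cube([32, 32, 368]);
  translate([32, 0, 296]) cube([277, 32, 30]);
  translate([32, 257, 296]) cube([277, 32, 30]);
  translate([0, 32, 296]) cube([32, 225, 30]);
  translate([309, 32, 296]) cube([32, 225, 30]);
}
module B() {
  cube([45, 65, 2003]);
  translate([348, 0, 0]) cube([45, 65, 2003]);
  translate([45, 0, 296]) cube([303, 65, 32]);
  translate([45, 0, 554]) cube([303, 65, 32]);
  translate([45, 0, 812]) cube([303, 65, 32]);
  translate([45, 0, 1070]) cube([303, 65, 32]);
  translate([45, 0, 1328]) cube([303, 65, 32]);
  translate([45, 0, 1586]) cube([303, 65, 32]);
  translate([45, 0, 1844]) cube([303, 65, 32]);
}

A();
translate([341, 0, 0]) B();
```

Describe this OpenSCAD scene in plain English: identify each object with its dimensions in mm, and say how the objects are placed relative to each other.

A is a four-legged stool. The seat is a 341×289×34 mm slab whose top surface is at z = 402 mm; four square legs, each 32×32 mm in cross-section, run from the floor (z = 0) to the underside of the seat, each flush with a corner of the seat. Four stretchers, 32 mm wide and 30 mm tall, connect adjacent legs with their undersides at z = 296 mm, each running between the inner faces of the legs it joins and aligned with the legs' outer faces on the other axis.

B is a wooden ladder with two side rails of 45×65 mm section and 2003 mm height, set 393 mm apart overall. Between them run 7 rectangular rungs (65 mm deep, 32 mm thick), front faces flush with the rails' −y face. The bottom of the first rung is 296 mm above the floor and each subsequent rung is 258 mm higher than the one below.

The ladder is against the stool's +x side, with their −y faces flush.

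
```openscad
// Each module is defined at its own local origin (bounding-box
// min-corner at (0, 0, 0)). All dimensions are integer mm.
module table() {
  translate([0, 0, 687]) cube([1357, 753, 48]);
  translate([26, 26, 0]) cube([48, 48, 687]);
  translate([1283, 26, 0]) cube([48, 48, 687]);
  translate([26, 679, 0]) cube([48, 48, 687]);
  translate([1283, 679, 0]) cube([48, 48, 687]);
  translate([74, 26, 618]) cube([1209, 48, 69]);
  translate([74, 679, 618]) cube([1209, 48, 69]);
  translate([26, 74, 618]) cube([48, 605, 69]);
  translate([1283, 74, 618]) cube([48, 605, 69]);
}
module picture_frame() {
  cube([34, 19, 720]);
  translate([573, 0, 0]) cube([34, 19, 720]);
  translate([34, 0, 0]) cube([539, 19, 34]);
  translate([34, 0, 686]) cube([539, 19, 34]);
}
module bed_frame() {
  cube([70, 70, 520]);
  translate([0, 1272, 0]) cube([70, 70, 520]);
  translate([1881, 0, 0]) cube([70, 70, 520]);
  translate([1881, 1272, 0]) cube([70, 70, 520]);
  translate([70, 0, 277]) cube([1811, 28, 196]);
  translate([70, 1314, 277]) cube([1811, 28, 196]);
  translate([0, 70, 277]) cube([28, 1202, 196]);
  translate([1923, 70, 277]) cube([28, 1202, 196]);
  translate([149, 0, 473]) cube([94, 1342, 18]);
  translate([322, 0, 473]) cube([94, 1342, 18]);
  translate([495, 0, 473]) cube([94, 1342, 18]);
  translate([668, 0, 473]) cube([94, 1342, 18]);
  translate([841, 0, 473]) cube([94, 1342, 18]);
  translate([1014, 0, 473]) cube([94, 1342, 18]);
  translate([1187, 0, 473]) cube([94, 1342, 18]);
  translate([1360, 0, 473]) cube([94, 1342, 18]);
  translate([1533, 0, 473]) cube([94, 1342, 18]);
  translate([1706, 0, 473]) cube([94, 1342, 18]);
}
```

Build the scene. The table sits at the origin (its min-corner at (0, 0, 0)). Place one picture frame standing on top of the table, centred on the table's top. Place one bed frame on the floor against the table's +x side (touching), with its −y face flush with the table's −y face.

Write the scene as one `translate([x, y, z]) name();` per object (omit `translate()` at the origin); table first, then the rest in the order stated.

table();
translate([375, 367, 735]) picture_frame();
translate([1357, 0, 0]) bed_frame();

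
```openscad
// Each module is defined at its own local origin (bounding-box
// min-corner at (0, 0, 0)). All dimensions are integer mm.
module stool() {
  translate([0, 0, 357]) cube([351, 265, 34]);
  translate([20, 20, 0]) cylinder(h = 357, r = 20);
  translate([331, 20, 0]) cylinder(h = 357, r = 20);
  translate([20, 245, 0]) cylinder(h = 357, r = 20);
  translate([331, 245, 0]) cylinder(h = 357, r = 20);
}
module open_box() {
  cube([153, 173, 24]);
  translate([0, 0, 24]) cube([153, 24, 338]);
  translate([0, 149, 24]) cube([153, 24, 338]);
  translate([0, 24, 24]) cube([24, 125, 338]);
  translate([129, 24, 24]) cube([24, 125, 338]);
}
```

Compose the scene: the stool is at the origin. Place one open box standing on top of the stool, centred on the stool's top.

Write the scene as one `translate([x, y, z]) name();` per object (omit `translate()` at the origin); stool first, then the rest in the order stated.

stool();
translate([99, 46, 391]) open_box();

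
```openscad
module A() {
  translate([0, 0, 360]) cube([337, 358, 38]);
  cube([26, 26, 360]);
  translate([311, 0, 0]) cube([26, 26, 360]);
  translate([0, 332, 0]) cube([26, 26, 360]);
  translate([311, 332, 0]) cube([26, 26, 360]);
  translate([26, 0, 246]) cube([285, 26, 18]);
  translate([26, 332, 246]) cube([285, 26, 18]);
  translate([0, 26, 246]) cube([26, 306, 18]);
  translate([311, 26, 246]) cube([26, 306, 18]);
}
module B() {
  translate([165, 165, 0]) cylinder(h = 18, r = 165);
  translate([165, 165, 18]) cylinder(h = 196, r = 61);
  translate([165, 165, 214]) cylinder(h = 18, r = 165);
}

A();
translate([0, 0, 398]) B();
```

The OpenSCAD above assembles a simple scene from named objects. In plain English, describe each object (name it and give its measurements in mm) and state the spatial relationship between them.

A is a simple wooden stool: a rectangular seat 337 mm (x) by 358 mm (y), 38 mm thick, top face at z = 398 mm, on four square legs, each 26×26 mm in cross-section. The legs rest on z = 0, each flush with a corner of the seat. Four stretchers, 26 mm wide and 18 mm tall, connect adjacent legs with their undersides at z = 246 mm, each running between the inner faces of the legs it joins and aligned with the legs' outer faces on the other axis.

B is a spool: two coaxial disc flanges of radius 165 mm and thickness 18 mm, joined by a core cylinder of radius 61 mm and height 196 mm. The lower flange rests on z = 0 and the three cylinders share a vertical axis.

The spool is on top of the stool.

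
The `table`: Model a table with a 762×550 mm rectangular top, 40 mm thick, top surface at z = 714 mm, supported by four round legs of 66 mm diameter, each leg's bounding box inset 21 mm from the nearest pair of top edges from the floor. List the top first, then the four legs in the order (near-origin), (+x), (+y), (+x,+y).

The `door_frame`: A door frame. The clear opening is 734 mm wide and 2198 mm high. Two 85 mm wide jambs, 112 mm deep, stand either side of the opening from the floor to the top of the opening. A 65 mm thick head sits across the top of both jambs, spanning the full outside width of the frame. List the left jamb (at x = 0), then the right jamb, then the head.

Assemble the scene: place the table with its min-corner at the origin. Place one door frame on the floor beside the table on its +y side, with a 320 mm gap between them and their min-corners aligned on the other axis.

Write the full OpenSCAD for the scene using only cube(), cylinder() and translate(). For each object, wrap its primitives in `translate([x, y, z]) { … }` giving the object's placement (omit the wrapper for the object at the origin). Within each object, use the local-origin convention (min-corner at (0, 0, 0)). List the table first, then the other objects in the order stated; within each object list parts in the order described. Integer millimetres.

translate([0, 0, 674]) cube([762, 550, 40]);
translate([54, 54, 0]) cylinder(h = 674, r = 33);
translate([708, 54, 0]) cylinder(h = 674, r = 33);
translate([54, 496, 0]) cylinder(h = 674, r = 33);
translate([708, 496, 0]) cylinder(h = 674, r = 33);
translate([0, 870, 0]) {
  cube([85, 112, 2198]);
  translate([819, 0, 0]) cube([85, 112, 2198]);
  translate([0, 0, 2198]) cube([904, 112, 65]);
}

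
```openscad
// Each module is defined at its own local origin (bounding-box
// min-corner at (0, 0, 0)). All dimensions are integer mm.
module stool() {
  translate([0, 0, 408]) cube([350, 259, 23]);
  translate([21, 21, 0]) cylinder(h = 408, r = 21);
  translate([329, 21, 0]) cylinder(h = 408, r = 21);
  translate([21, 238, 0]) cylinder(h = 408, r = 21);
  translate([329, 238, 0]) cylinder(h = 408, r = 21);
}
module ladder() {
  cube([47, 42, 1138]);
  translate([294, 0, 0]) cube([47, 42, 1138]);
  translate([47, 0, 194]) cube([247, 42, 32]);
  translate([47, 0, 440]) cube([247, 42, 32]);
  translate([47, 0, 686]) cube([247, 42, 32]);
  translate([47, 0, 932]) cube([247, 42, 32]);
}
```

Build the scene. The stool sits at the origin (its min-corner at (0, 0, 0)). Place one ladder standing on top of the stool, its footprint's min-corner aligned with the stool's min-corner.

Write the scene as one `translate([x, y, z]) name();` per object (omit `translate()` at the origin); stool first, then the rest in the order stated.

stool();
translate([0, 0, 431]) ladder();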